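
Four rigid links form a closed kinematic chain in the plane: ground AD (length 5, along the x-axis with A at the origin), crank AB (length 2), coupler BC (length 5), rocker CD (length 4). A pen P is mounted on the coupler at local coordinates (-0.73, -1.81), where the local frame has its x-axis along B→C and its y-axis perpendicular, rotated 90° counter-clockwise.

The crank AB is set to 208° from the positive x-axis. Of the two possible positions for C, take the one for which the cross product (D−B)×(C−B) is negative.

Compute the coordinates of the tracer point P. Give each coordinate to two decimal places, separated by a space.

A=(0,0), D=(5.00,0)
B = A + 2.00·(cos208°, sin208°) = (-1.7659, -0.9389)
|BD| = 6.8307
circle(B,5.00) ∩ circle(D,4.00): a=4.0742, h=2.8985
  candidates: C₊=(1.8712,2.4921) cross=19.799; C₋=(2.6680,-3.2499) cross=-19.799
  mode - wants cross < 0 → take C=(2.6680,-3.2499) (cross=-19.799)
ex = (C−B)/|BC| = (0.8868,-0.4622); ey = (0.4622,0.8868)
P = B + -0.73·ex + -1.81·ey = (-3.2498,-2.2066)

-3.25 -2.21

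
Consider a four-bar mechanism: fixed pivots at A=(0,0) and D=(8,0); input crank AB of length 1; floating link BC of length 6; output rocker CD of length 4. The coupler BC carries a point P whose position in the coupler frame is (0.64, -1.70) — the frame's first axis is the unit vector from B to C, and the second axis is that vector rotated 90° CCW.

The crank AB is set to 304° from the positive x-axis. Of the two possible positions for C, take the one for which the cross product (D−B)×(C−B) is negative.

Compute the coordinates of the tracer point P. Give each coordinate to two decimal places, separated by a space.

A=(0,0), D=(8.00,0)
B = A + 1.00·(cos304°, sin304°) = (0.5592, -0.8290)
|BD| = 7.4868
circle(B,6.00) ∩ circle(D,4.00): a=5.0791, h=3.1942
  candidates: C₊=(5.2534,2.9079) cross=23.914; C₋=(5.9608,-3.4411) cross=-23.914
  mode - wants cross < 0 → take C=(5.9608,-3.4411) (cross=-23.914)
ex = (C−B)/|BC| = (0.9003,-0.4354); ey = (0.4354,0.9003)
P = B + 0.64·ex + -1.70·ey = (0.3953,-2.6381)

0.40 -2.64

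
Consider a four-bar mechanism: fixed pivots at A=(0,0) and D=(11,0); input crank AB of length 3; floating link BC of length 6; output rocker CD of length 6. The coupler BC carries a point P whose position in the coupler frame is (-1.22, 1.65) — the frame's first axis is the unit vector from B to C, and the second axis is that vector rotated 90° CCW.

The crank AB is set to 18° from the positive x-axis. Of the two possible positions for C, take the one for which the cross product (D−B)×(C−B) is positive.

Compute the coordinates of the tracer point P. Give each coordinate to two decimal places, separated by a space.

A=(0,0), D=(11.00,0)
B = A + 3.00·(cos18°, sin18°) = (2.8532, 0.9271)
|BD| = 8.1994
circle(B,6.00) ∩ circle(D,6.00): a=4.0997, h=4.3809
  candidates: C₊=(7.4219,4.8164) cross=35.921; C₋=(6.4313,-3.8893) cross=-35.921
  mode + wants cross > 0 → take C=(7.4219,4.8164) (cross=35.921)
ex = (C−B)/|BC| = (0.7615,0.6482); ey = (-0.6482,0.7615)
P = B + -1.22·ex + 1.65·ey = (0.8546,1.3926)

0.85 1.39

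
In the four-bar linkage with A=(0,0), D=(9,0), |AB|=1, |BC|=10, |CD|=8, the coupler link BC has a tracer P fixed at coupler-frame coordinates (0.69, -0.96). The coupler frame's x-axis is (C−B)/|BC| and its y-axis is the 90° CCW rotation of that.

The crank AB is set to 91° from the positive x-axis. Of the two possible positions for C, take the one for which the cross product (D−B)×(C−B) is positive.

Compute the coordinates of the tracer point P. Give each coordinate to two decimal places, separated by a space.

A=(0,0), D=(9.00,0)
B = A + 1.00·(cos91°, sin91°) = (-0.0175, 0.9998)
|BD| = 9.0727
circle(B,10.00) ∩ circle(D,8.00): a=6.5203, h=7.5819
  candidates: C₊=(7.2987,7.8170) cross=68.788; C₋=(5.6276,-7.2544) cross=-68.788
  mode + wants cross > 0 → take C=(7.2987,7.8170) (cross=68.788)
ex = (C−B)/|BC| = (0.7316,0.6817); ey = (-0.6817,0.7316)
P = B + 0.69·ex + -0.96·ey = (1.1418,0.7679)

1.14 0.77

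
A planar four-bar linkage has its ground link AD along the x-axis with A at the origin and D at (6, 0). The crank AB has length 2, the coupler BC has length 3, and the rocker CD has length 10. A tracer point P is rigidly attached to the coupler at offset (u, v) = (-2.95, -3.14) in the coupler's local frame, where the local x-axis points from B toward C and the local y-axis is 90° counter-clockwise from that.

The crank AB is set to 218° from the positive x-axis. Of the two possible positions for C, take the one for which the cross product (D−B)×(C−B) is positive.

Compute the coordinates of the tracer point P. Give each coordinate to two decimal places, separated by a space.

2.66 -0.47

A=(0,0), D=(6.00,0)
B = A + 2.00·(cos218°, sin218°) = (-1.5760, -1.2313)
|BD| = 7.6754
circle(B,3.00) ∩ circle(D,10.00): a=-2.0903, h=2.1519
  candidates: C₊=(-3.9845,0.5574) cross=16.517; C₋=(-3.2940,-3.6907) cross=-16.517
  mode + wants cross > 0 → take C=(-3.9845,0.5574) (cross=16.517)
ex = (C−B)/|BC| = (-0.8028,0.5962); ey = (-0.5962,-0.8028)
P = B + -2.95·ex + -3.14·ey = (2.6644,-0.4694)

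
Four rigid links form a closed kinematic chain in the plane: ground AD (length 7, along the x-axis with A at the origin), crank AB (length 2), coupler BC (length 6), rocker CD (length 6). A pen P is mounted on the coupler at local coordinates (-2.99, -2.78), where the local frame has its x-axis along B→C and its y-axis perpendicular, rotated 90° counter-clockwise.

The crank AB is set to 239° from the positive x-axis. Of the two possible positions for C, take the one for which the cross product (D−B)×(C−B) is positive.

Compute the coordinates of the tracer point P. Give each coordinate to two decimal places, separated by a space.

A=(0,0), D=(7.00,0)
B = A + 2.00·(cos239°, sin239°) = (-1.0301, -1.7143)
|BD| = 8.2110
circle(B,6.00) ∩ circle(D,6.00): a=4.1055, h=4.3755
  candidates: C₊=(2.0714,3.4219) cross=35.927; C₋=(3.8985,-5.1362) cross=-35.927
  mode + wants cross > 0 → take C=(2.0714,3.4219) (cross=35.927)
ex = (C−B)/|BC| = (0.5169,0.8560); ey = (-0.8560,0.5169)
P = B + -2.99·ex + -2.78·ey = (-0.1959,-5.7109)

-0.20 -5.71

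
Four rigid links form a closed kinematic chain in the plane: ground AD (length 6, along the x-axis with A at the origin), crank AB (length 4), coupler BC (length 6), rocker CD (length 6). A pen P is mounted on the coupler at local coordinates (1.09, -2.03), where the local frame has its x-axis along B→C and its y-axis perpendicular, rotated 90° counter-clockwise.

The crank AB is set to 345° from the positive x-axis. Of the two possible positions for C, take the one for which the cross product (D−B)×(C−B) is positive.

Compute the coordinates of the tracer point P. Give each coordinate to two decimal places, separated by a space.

A=(0,0), D=(6.00,0)
B = A + 4.00·(cos345°, sin345°) = (3.8637, -1.0353)
|BD| = 2.3739
circle(B,6.00) ∩ circle(D,6.00): a=1.1870, h=5.8814
  candidates: C₊=(2.3670,4.7750) cross=13.962; C₋=(7.4967,-5.8103) cross=-13.962
  mode + wants cross > 0 → take C=(2.3670,4.7750) (cross=13.962)
ex = (C−B)/|BC| = (-0.2495,0.9684); ey = (-0.9684,-0.2495)
P = B + 1.09·ex + -2.03·ey = (5.5576,0.5267)

5.56 0.53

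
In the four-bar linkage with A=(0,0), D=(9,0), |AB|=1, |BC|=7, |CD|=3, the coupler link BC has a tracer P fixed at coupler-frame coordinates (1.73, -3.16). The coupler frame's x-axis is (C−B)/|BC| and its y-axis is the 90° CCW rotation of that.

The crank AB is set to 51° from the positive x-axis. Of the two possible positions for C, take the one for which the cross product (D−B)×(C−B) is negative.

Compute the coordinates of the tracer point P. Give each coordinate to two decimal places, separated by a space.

A=(0,0), D=(9.00,0)
B = A + 1.00·(cos51°, sin51°) = (0.6293, 0.7771)
|BD| = 8.4067
circle(B,7.00) ∩ circle(D,3.00): a=6.5824, h=2.3816
  candidates: C₊=(7.4037,2.5400) cross=20.021; C₋=(6.9634,-2.2028) cross=-20.021
  mode - wants cross < 0 → take C=(6.9634,-2.2028) (cross=-20.021)
ex = (C−B)/|BC| = (0.9049,-0.4257); ey = (0.4257,0.9049)
P = B + 1.73·ex + -3.16·ey = (0.8495,-2.8187)

0.85 -2.82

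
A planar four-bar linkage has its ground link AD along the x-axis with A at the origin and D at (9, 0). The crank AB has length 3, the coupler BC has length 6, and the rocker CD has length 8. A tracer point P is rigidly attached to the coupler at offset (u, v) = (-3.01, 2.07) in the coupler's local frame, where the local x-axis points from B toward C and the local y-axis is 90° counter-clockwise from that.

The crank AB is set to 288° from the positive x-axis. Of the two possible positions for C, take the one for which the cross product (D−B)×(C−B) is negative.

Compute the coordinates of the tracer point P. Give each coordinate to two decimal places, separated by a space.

A=(0,0), D=(9.00,0)
B = A + 3.00·(cos288°, sin288°) = (0.9271, -2.8532)
|BD| = 8.5623
circle(B,6.00) ∩ circle(D,8.00): a=2.6461, h=5.3850
  candidates: C₊=(1.6275,3.1058) cross=46.108; C₋=(5.2163,-7.0487) cross=-46.108
  mode - wants cross < 0 → take C=(5.2163,-7.0487) (cross=-46.108)
ex = (C−B)/|BC| = (0.7149,-0.6992); ey = (0.6992,0.7149)
P = B + -3.01·ex + 2.07·ey = (0.2227,0.7314)

0.22 0.73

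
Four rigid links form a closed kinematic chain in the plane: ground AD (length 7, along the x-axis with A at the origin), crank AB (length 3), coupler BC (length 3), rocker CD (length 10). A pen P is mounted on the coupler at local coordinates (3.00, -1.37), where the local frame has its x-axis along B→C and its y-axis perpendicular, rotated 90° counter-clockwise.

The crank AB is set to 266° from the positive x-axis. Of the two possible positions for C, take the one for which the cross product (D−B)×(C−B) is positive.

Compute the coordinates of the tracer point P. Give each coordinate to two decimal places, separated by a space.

-2.24 -0.39

A=(0,0), D=(7.00,0)
B = A + 3.00·(cos266°, sin266°) = (-0.2093, -2.9927)
|BD| = 7.8058
circle(B,3.00) ∩ circle(D,10.00): a=-1.9262, h=2.3000
  candidates: C₊=(-2.8700,-1.6069) cross=17.953; C₋=(-1.1064,-5.8554) cross=-17.953
  mode + wants cross > 0 → take C=(-2.8700,-1.6069) (cross=17.953)
ex = (C−B)/|BC| = (-0.8869,0.4619); ey = (-0.4619,-0.8869)
P = B + 3.00·ex + -1.37·ey = (-2.2372,-0.3919)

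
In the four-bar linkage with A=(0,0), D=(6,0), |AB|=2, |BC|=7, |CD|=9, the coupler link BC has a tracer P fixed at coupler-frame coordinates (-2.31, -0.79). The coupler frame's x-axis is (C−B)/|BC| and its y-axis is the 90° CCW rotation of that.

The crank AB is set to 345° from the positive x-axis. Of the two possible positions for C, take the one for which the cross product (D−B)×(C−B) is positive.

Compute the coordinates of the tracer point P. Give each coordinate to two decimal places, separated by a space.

A=(0,0), D=(6.00,0)
B = A + 2.00·(cos345°, sin345°) = (1.9319, -0.5176)
|BD| = 4.1009
circle(B,7.00) ∩ circle(D,9.00): a=-1.8511, h=6.7508
  candidates: C₊=(-0.7565,5.9455) cross=27.685; C₋=(0.9477,-7.4481) cross=-27.685
  mode + wants cross > 0 → take C=(-0.7565,5.9455) (cross=27.685)
ex = (C−B)/|BC| = (-0.3841,0.9233); ey = (-0.9233,-0.3841)
P = B + -2.31·ex + -0.79·ey = (3.5484,-2.3471)

3.55 -2.35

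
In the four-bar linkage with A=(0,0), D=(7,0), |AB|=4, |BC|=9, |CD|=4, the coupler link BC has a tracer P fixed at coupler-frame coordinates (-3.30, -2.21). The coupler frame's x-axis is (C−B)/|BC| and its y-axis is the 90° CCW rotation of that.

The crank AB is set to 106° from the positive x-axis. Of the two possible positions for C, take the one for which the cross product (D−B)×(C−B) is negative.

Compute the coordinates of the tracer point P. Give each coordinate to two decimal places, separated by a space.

A=(0,0), D=(7.00,0)
B = A + 4.00·(cos106°, sin106°) = (-1.1025, 3.8450)
|BD| = 8.9686
circle(B,9.00) ∩ circle(D,4.00): a=8.1081, h=3.9063
  candidates: C₊=(7.8973,3.8981) cross=35.034; C₋=(4.5478,-3.1602) cross=-35.034
  mode - wants cross < 0 → take C=(4.5478,-3.1602) (cross=-35.034)
ex = (C−B)/|BC| = (0.6278,-0.7784); ey = (0.7784,0.6278)
P = B + -3.30·ex + -2.21·ey = (-4.8945,5.0262)

-4.89 5.03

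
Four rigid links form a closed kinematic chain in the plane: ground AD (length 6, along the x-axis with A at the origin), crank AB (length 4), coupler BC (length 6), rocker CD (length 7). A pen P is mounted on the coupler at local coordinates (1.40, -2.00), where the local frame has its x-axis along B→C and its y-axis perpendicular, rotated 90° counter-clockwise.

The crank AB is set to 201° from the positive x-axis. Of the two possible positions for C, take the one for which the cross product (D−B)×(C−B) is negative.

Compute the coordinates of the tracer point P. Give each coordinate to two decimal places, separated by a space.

-3.79 -3.87

A=(0,0), D=(6.00,0)
B = A + 4.00·(cos201°, sin201°) = (-3.7343, -1.4335)
|BD| = 9.8393
circle(B,6.00) ∩ circle(D,7.00): a=4.2590, h=4.2262
  candidates: C₊=(-0.1364,3.3681) cross=41.583; C₋=(1.0950,-4.9941) cross=-41.583
  mode - wants cross < 0 → take C=(1.0950,-4.9941) (cross=-41.583)
ex = (C−B)/|BC| = (0.8049,-0.5934); ey = (0.5934,0.8049)
P = B + 1.40·ex + -2.00·ey = (-3.7944,-3.8740)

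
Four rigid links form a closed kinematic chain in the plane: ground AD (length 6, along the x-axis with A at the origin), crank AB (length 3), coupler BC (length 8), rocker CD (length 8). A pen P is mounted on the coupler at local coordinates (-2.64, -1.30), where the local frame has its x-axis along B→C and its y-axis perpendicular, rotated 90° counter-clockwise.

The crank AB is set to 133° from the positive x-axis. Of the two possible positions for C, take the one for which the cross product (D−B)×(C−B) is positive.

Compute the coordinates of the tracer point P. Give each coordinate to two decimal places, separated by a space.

-3.07 -0.56

A=(0,0), D=(6.00,0)
B = A + 3.00·(cos133°, sin133°) = (-2.0460, 2.1941)
|BD| = 8.3398
circle(B,8.00) ∩ circle(D,8.00): a=4.1699, h=6.8273
  candidates: C₊=(3.7732,7.6838) cross=56.938; C₋=(0.1809,-5.4898) cross=-56.938
  mode + wants cross > 0 → take C=(3.7732,7.6838) (cross=56.938)
ex = (C−B)/|BC| = (0.7274,0.6862); ey = (-0.6862,0.7274)
P = B + -2.64·ex + -1.30·ey = (-3.0742,-0.5632)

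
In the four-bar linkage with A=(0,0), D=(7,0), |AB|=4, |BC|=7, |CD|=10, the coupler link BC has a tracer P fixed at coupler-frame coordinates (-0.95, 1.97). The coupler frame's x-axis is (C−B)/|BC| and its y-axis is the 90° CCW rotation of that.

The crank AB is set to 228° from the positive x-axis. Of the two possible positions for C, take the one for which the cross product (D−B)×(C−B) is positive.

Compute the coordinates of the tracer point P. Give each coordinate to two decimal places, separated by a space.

-4.71 -3.78

A=(0,0), D=(7.00,0)
B = A + 4.00·(cos228°, sin228°) = (-2.6765, -2.9726)
|BD| = 10.1228
circle(B,7.00) ∩ circle(D,10.00): a=2.5423, h=6.5220
  candidates: C₊=(-2.1615,4.0084) cross=66.021; C₋=(1.6689,-8.4605) cross=-66.021
  mode + wants cross > 0 → take C=(-2.1615,4.0084) (cross=66.021)
ex = (C−B)/|BC| = (0.0736,0.9973); ey = (-0.9973,0.0736)
P = B + -0.95·ex + 1.97·ey = (-4.7111,-3.7751)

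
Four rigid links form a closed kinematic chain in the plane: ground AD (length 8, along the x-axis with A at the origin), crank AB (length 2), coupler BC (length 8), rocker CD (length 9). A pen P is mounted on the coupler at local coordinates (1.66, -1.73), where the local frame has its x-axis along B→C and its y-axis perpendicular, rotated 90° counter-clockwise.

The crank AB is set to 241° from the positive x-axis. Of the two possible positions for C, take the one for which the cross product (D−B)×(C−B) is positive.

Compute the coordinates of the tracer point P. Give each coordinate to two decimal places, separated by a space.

A=(0,0), D=(8.00,0)
B = A + 2.00·(cos241°, sin241°) = (-0.9696, -1.7492)
|BD| = 9.1386
circle(B,8.00) ∩ circle(D,9.00): a=3.6392, h=7.1244
  candidates: C₊=(1.2386,5.9400) cross=65.107; C₋=(3.9660,-8.0453) cross=-65.107
  mode + wants cross > 0 → take C=(1.2386,5.9400) (cross=65.107)
ex = (C−B)/|BC| = (0.2760,0.9612); ey = (-0.9612,0.2760)
P = B + 1.66·ex + -1.73·ey = (1.1514,-0.6313)

1.15 -0.63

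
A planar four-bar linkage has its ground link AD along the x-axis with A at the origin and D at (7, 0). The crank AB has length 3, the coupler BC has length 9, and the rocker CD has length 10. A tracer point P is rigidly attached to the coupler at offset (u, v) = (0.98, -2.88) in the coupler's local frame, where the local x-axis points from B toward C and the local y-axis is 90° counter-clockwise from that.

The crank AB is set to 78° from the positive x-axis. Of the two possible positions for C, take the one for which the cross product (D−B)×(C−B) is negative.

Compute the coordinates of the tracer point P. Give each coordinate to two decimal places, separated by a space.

-2.39 2.51

A=(0,0), D=(7.00,0)
B = A + 3.00·(cos78°, sin78°) = (0.6237, 2.9344)
|BD| = 7.0191
circle(B,9.00) ∩ circle(D,10.00): a=2.1561, h=8.7379
  candidates: C₊=(6.2354,9.9707) cross=61.332; C₋=(-1.0707,-5.9046) cross=-61.332
  mode - wants cross < 0 → take C=(-1.0707,-5.9046) (cross=-61.332)
ex = (C−B)/|BC| = (-0.1883,-0.9821); ey = (0.9821,-0.1883)
P = B + 0.98·ex + -2.88·ey = (-2.3893,2.5142)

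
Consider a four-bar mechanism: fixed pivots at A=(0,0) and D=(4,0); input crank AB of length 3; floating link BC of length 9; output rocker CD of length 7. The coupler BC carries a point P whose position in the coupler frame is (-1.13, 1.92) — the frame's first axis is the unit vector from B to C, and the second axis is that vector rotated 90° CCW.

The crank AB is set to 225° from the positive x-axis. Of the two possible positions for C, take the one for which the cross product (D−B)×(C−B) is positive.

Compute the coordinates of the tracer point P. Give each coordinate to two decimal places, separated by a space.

A=(0,0), D=(4.00,0)
B = A + 3.00·(cos225°, sin225°) = (-2.1213, -2.1213)
|BD| = 6.4785
circle(B,9.00) ∩ circle(D,7.00): a=5.7090, h=6.9576
  candidates: C₊=(0.9947,6.3220) cross=45.074; C₋=(5.5511,-6.8260) cross=-45.074
  mode + wants cross > 0 → take C=(0.9947,6.3220) (cross=45.074)
ex = (C−B)/|BC| = (0.3462,0.9382); ey = (-0.9382,0.3462)
P = B + -1.13·ex + 1.92·ey = (-4.3138,-2.5167)

-4.31 -2.52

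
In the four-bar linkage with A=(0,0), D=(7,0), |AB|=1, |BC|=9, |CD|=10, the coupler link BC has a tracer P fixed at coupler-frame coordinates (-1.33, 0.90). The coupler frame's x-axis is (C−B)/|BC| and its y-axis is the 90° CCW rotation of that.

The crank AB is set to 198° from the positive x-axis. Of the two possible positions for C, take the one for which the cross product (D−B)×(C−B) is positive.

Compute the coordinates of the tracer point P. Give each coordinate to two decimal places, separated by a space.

A=(0,0), D=(7.00,0)
B = A + 1.00·(cos198°, sin198°) = (-0.9511, -0.3090)
|BD| = 7.9571
circle(B,9.00) ∩ circle(D,10.00): a=2.7846, h=8.5584
  candidates: C₊=(1.4991,8.3511) cross=68.100; C₋=(2.1638,-8.7528) cross=-68.100
  mode + wants cross > 0 → take C=(1.4991,8.3511) (cross=68.100)
ex = (C−B)/|BC| = (0.2722,0.9622); ey = (-0.9622,0.2722)
P = B + -1.33·ex + 0.90·ey = (-2.1791,-1.3438)

-2.18 -1.34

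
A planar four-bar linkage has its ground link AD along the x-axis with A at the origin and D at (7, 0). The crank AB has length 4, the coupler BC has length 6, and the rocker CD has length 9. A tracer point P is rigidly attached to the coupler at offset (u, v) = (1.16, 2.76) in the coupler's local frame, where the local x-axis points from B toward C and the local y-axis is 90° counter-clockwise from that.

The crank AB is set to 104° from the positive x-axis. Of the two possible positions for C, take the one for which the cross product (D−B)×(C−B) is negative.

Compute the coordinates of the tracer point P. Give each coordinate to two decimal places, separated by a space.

1.62 2.37

A=(0,0), D=(7.00,0)
B = A + 4.00·(cos104°, sin104°) = (-0.9677, 3.8812)
|BD| = 8.8627
circle(B,6.00) ∩ circle(D,9.00): a=1.8926, h=5.6937
  candidates: C₊=(3.2272,8.1710) cross=50.461; C₋=(-1.7596,-2.0663) cross=-50.461
  mode - wants cross < 0 → take C=(-1.7596,-2.0663) (cross=-50.461)
ex = (C−B)/|BC| = (-0.1320,-0.9913); ey = (0.9913,-0.1320)
P = B + 1.16·ex + 2.76·ey = (1.6151,2.3671)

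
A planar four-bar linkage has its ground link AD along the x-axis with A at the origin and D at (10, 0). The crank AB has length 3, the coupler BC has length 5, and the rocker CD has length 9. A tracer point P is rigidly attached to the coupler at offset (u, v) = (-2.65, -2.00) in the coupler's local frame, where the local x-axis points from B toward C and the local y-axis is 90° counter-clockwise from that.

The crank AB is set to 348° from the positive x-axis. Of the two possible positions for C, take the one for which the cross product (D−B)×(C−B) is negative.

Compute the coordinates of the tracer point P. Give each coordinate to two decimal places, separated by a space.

A=(0,0), D=(10.00,0)
B = A + 3.00·(cos348°, sin348°) = (2.9344, -0.6237)
|BD| = 7.0930
circle(B,5.00) ∩ circle(D,9.00): a=-0.4010, h=4.9839
  candidates: C₊=(2.0967,4.3056) cross=35.351; C₋=(2.9732,-5.6236) cross=-35.351
  mode - wants cross < 0 → take C=(2.9732,-5.6236) (cross=-35.351)
ex = (C−B)/|BC| = (0.0078,-1.0000); ey = (1.0000,0.0078)
P = B + -2.65·ex + -2.00·ey = (0.9139,2.0107)

0.91 2.01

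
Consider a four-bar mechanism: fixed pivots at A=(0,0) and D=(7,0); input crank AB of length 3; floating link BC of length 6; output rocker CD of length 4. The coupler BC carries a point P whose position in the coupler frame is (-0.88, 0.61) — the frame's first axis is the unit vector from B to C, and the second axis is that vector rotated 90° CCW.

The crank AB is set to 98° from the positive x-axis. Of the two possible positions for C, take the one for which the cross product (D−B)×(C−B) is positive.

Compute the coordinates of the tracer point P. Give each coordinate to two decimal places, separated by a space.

-1.37 3.47

A=(0,0), D=(7.00,0)
B = A + 3.00·(cos98°, sin98°) = (-0.4175, 2.9708)
|BD| = 7.9903
circle(B,6.00) ∩ circle(D,4.00): a=5.2467, h=2.9107
  candidates: C₊=(5.5352,3.7222) cross=23.258; C₋=(3.3708,-1.6820) cross=-23.258
  mode + wants cross > 0 → take C=(5.5352,3.7222) (cross=23.258)
ex = (C−B)/|BC| = (0.9921,0.1252); ey = (-0.1252,0.9921)
P = B + -0.88·ex + 0.61·ey = (-1.3670,3.4658)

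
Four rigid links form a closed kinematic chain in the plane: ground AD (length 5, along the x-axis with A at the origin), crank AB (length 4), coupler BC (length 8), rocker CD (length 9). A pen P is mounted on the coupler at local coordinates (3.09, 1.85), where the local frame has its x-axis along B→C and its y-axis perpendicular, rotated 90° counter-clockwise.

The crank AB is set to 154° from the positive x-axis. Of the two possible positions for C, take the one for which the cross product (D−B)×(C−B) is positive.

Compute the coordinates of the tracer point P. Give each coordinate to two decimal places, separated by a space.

A=(0,0), D=(5.00,0)
B = A + 4.00·(cos154°, sin154°) = (-3.5952, 1.7535)
|BD| = 8.7722
circle(B,8.00) ∩ circle(D,9.00): a=3.4171, h=7.2335
  candidates: C₊=(1.1989,8.1579) cross=63.454; C₋=(-1.6929,-6.0171) cross=-63.454
  mode + wants cross > 0 → take C=(1.1989,8.1579) (cross=63.454)
ex = (C−B)/|BC| = (0.5993,0.8006); ey = (-0.8006,0.5993)
P = B + 3.09·ex + 1.85·ey = (-3.2245,5.3358)

-3.22 5.34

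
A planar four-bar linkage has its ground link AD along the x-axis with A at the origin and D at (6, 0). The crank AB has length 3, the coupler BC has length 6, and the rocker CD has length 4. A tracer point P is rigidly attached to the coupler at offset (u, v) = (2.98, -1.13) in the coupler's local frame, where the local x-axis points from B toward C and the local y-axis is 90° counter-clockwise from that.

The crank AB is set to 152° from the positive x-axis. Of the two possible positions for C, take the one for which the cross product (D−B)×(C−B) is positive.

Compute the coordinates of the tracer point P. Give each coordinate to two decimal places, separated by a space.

0.51 1.02

A=(0,0), D=(6.00,0)
B = A + 3.00·(cos152°, sin152°) = (-2.6488, 1.4084)
|BD| = 8.7628
circle(B,6.00) ∩ circle(D,4.00): a=5.5226, h=2.3455
  candidates: C₊=(3.1789,2.8357) cross=20.553; C₋=(2.4250,-1.7942) cross=-20.553
  mode + wants cross > 0 → take C=(3.1789,2.8357) (cross=20.553)
ex = (C−B)/|BC| = (0.9713,0.2379); ey = (-0.2379,0.9713)
P = B + 2.98·ex + -1.13·ey = (0.5144,1.0198)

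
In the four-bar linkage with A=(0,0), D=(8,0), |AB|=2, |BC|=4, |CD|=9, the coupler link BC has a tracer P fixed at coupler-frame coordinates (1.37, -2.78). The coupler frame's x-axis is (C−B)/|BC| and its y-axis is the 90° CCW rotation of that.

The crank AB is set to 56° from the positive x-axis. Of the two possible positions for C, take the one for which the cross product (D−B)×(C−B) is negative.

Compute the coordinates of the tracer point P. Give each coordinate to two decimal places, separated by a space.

-1.98 1.80

A=(0,0), D=(8.00,0)
B = A + 2.00·(cos56°, sin56°) = (1.1184, 1.6581)
|BD| = 7.0785
circle(B,4.00) ∩ circle(D,9.00): a=-1.0521, h=3.8592
  candidates: C₊=(0.9996,5.6563) cross=27.317; C₋=(-0.8084,-1.8473) cross=-27.317
  mode - wants cross < 0 → take C=(-0.8084,-1.8473) (cross=-27.317)
ex = (C−B)/|BC| = (-0.4817,-0.8763); ey = (0.8763,-0.4817)
P = B + 1.37·ex + -2.78·ey = (-1.9778,1.7966)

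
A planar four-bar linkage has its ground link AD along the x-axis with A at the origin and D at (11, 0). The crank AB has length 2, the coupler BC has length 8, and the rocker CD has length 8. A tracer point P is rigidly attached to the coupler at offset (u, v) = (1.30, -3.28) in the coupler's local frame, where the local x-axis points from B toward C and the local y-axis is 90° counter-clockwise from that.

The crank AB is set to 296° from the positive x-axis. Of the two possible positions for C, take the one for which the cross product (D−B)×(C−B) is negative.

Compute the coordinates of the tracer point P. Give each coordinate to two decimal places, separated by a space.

-0.23 -5.15

A=(0,0), D=(11.00,0)
B = A + 2.00·(cos296°, sin296°) = (0.8767, -1.7976)
|BD| = 10.2816
circle(B,8.00) ∩ circle(D,8.00): a=5.1408, h=6.1296
  candidates: C₊=(4.8667,5.1364) cross=63.022; C₋=(7.0100,-6.9340) cross=-63.022
  mode - wants cross < 0 → take C=(7.0100,-6.9340) (cross=-63.022)
ex = (C−B)/|BC| = (0.7667,-0.6421); ey = (0.6421,0.7667)
P = B + 1.30·ex + -3.28·ey = (-0.2325,-5.1469)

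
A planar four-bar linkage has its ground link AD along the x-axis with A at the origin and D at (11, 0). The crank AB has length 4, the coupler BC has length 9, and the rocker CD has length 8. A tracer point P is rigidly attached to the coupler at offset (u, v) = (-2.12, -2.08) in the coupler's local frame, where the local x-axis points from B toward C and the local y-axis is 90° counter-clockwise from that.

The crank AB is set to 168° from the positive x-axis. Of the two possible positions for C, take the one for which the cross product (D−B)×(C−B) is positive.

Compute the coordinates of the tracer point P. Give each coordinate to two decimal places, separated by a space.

A=(0,0), D=(11.00,0)
B = A + 4.00·(cos168°, sin168°) = (-3.9126, 0.8316)
|BD| = 14.9358
circle(B,9.00) ∩ circle(D,8.00): a=8.0370, h=4.0505
  candidates: C₊=(4.3375,4.4284) cross=60.498; C₋=(3.8864,-3.6601) cross=-60.498
  mode + wants cross > 0 → take C=(4.3375,4.4284) (cross=60.498)
ex = (C−B)/|BC| = (0.9167,0.3996); ey = (-0.3996,0.9167)
P = B + -2.12·ex + -2.08·ey = (-5.0247,-1.9223)

-5.02 -1.92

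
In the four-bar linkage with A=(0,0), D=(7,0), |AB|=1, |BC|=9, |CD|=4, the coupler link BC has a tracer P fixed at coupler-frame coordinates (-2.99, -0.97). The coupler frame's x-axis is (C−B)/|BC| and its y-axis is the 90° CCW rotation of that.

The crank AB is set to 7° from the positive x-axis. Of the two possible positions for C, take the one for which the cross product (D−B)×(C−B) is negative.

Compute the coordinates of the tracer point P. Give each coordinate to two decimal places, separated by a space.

A=(0,0), D=(7.00,0)
B = A + 1.00·(cos7°, sin7°) = (0.9925, 0.1219)
|BD| = 6.0087
circle(B,9.00) ∩ circle(D,4.00): a=8.4132, h=3.1966
  candidates: C₊=(9.4688,3.1472) cross=19.208; C₋=(9.3392,-3.2447) cross=-19.208
  mode - wants cross < 0 → take C=(9.3392,-3.2447) (cross=-19.208)
ex = (C−B)/|BC| = (0.9274,-0.3741); ey = (0.3741,0.9274)
P = B + -2.99·ex + -0.97·ey = (-2.1432,0.3408)

-2.14 0.34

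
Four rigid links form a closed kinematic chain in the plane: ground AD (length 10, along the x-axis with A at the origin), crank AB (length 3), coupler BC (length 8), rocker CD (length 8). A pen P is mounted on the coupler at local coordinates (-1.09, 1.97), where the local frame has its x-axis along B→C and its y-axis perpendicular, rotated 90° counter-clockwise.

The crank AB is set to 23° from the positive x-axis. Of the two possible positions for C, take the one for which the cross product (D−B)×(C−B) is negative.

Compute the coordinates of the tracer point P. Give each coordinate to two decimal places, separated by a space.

4.30 2.82

A=(0,0), D=(10.00,0)
B = A + 3.00·(cos23°, sin23°) = (2.7615, 1.1722)
|BD| = 7.3328
circle(B,8.00) ∩ circle(D,8.00): a=3.6664, h=7.1104
  candidates: C₊=(7.5174,7.6050) cross=52.139; C₋=(5.2441,-6.4329) cross=-52.139
  mode - wants cross < 0 → take C=(5.2441,-6.4329) (cross=-52.139)
ex = (C−B)/|BC| = (0.3103,-0.9506); ey = (0.9506,0.3103)
P = B + -1.09·ex + 1.97·ey = (4.2960,2.8197)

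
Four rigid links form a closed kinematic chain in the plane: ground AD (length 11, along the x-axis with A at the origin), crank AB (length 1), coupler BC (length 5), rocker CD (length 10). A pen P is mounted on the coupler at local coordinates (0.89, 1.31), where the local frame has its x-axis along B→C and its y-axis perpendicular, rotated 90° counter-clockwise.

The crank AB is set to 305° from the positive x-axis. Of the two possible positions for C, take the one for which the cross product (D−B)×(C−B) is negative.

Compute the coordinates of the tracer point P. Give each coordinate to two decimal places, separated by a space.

2.13 -1.11

A=(0,0), D=(11.00,0)
B = A + 1.00·(cos305°, sin305°) = (0.5736, -0.8192)
|BD| = 10.4586
circle(B,5.00) ∩ circle(D,10.00): a=1.6437, h=4.7221
  candidates: C₊=(1.8424,4.0172) cross=49.386; C₋=(2.5821,-5.3980) cross=-49.386
  mode - wants cross < 0 → take C=(2.5821,-5.3980) (cross=-49.386)
ex = (C−B)/|BC| = (0.4017,-0.9158); ey = (0.9158,0.4017)
P = B + 0.89·ex + 1.31·ey = (2.1307,-1.1080)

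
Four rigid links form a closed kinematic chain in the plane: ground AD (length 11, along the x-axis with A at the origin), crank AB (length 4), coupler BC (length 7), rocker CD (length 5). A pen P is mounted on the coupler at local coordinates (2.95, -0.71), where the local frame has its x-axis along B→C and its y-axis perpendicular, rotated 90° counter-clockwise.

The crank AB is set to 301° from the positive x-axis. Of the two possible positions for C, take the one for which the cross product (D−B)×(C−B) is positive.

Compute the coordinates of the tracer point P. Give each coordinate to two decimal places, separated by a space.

4.46 -1.57

A=(0,0), D=(11.00,0)
B = A + 4.00·(cos301°, sin301°) = (2.0602, -3.4287)
|BD| = 9.5748
circle(B,7.00) ∩ circle(D,5.00): a=6.0407, h=3.5370
  candidates: C₊=(6.4337,2.0369) cross=33.866; C₋=(8.9668,-4.5680) cross=-33.866
  mode + wants cross > 0 → take C=(6.4337,2.0369) (cross=33.866)
ex = (C−B)/|BC| = (0.6248,0.7808); ey = (-0.7808,0.6248)
P = B + 2.95·ex + -0.71·ey = (4.4576,-1.5689)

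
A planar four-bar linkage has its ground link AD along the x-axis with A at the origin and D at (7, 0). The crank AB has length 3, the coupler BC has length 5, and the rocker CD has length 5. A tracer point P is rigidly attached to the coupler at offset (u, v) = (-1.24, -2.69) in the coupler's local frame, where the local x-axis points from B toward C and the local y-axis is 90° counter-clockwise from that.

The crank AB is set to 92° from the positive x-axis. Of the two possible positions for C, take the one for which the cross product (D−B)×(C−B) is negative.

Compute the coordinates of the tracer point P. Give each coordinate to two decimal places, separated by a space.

-3.06 2.85

A=(0,0), D=(7.00,0)
B = A + 3.00·(cos92°, sin92°) = (-0.1047, 2.9982)
|BD| = 7.7114
circle(B,5.00) ∩ circle(D,5.00): a=3.8557, h=3.1833
  candidates: C₊=(4.6853,4.4320) cross=24.548; C₋=(2.2100,-1.4338) cross=-24.548
  mode - wants cross < 0 → take C=(2.2100,-1.4338) (cross=-24.548)
ex = (C−B)/|BC| = (0.4629,-0.8864); ey = (0.8864,0.4629)
P = B + -1.24·ex + -2.69·ey = (-3.0631,2.8520)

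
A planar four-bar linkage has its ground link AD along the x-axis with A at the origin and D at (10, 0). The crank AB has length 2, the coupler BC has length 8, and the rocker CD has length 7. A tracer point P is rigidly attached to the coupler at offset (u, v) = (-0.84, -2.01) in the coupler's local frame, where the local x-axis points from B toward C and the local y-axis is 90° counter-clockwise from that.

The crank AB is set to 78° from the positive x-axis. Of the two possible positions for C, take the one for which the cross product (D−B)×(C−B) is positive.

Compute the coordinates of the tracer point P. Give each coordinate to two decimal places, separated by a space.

0.82 -0.18

A=(0,0), D=(10.00,0)
B = A + 2.00·(cos78°, sin78°) = (0.4158, 1.9563)
|BD| = 9.7818
circle(B,8.00) ∩ circle(D,7.00): a=5.6576, h=5.6561
  candidates: C₊=(7.0903,6.3666) cross=55.327; C₋=(4.8280,-4.7170) cross=-55.327
  mode + wants cross > 0 → take C=(7.0903,6.3666) (cross=55.327)
ex = (C−B)/|BC| = (0.8343,0.5513); ey = (-0.5513,0.8343)
P = B + -0.84·ex + -2.01·ey = (0.8231,-0.1838)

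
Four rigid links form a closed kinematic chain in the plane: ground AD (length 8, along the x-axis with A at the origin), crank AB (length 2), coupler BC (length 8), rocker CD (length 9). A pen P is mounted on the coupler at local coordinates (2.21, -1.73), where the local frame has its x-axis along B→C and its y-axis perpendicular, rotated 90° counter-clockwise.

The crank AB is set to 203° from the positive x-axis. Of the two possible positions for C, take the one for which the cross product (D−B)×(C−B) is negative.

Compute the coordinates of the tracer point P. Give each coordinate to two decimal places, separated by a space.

A=(0,0), D=(8.00,0)
B = A + 2.00·(cos203°, sin203°) = (-1.8410, -0.7815)
|BD| = 9.8720
circle(B,8.00) ∩ circle(D,9.00): a=4.0750, h=6.8844
  candidates: C₊=(1.6762,6.4039) cross=67.962; C₋=(2.7661,-7.3217) cross=-67.962
  mode - wants cross < 0 → take C=(2.7661,-7.3217) (cross=-67.962)
ex = (C−B)/|BC| = (0.5759,-0.8175); ey = (0.8175,0.5759)
P = B + 2.21·ex + -1.73·ey = (-1.9826,-3.5845)

-1.98 -3.58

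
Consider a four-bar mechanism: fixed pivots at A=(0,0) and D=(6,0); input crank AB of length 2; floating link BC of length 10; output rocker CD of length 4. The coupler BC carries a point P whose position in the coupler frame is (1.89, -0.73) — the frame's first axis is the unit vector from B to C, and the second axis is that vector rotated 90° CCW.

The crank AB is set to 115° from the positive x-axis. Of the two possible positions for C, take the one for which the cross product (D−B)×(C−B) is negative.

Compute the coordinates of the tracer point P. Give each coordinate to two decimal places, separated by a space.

A=(0,0), D=(6.00,0)
B = A + 2.00·(cos115°, sin115°) = (-0.8452, 1.8126)
|BD| = 7.0812
circle(B,10.00) ∩ circle(D,4.00): a=9.4718, h=3.2070
  candidates: C₊=(9.1319,2.4882) cross=22.709; C₋=(7.4901,-3.7121) cross=-22.709
  mode - wants cross < 0 → take C=(7.4901,-3.7121) (cross=-22.709)
ex = (C−B)/|BC| = (0.8335,-0.5525); ey = (0.5525,0.8335)
P = B + 1.89·ex + -0.73·ey = (0.3268,0.1600)

0.33 0.16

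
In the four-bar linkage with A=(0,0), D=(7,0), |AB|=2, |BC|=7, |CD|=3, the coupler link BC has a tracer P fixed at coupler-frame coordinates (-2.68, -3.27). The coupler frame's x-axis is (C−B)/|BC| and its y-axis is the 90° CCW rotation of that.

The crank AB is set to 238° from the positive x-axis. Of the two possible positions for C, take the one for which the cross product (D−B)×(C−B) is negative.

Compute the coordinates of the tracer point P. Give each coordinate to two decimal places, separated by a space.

-4.21 -4.51

A=(0,0), D=(7.00,0)
B = A + 2.00·(cos238°, sin238°) = (-1.0598, -1.6961)
|BD| = 8.2364
circle(B,7.00) ∩ circle(D,3.00): a=6.5464, h=2.4787
  candidates: C₊=(4.8359,2.0776) cross=20.416; C₋=(5.8567,-2.7736) cross=-20.416
  mode - wants cross < 0 → take C=(5.8567,-2.7736) (cross=-20.416)
ex = (C−B)/|BC| = (0.9881,-0.1539); ey = (0.1539,0.9881)
P = B + -2.68·ex + -3.27·ey = (-4.2113,-4.5146)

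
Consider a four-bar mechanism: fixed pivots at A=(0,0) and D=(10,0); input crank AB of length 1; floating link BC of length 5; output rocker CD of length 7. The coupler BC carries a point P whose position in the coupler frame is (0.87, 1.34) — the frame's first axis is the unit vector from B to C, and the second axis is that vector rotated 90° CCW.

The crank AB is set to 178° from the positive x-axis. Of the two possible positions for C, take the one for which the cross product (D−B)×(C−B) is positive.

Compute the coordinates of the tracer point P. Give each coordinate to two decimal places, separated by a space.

-0.86 1.63

A=(0,0), D=(10.00,0)
B = A + 1.00·(cos178°, sin178°) = (-0.9994, 0.0349)
|BD| = 10.9994
circle(B,5.00) ∩ circle(D,7.00): a=4.4088, h=2.3586
  candidates: C₊=(3.4168,2.3795) cross=25.943; C₋=(3.4019,-2.3376) cross=-25.943
  mode + wants cross > 0 → take C=(3.4168,2.3795) (cross=25.943)
ex = (C−B)/|BC| = (0.8832,0.4689); ey = (-0.4689,0.8832)
P = B + 0.87·ex + 1.34·ey = (-0.8593,1.6264)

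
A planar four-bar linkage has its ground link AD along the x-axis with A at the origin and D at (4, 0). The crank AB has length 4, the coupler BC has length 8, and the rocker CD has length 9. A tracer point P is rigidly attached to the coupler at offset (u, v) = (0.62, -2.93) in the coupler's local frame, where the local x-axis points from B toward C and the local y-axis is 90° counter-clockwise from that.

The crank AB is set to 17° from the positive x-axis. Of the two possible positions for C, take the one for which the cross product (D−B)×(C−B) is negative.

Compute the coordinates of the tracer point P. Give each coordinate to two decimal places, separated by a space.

5.55 3.62

A=(0,0), D=(4.00,0)
B = A + 4.00·(cos17°, sin17°) = (3.8252, 1.1695)
|BD| = 1.1825
circle(B,8.00) ∩ circle(D,9.00): a=-6.5971, h=4.5253
  candidates: C₊=(7.3257,8.3630) cross=5.351; C₋=(-1.6255,7.0252) cross=-5.351
  mode - wants cross < 0 → take C=(-1.6255,7.0252) (cross=-5.351)
ex = (C−B)/|BC| = (-0.6813,0.7320); ey = (-0.7320,-0.6813)
P = B + 0.62·ex + -2.93·ey = (5.5474,3.6196)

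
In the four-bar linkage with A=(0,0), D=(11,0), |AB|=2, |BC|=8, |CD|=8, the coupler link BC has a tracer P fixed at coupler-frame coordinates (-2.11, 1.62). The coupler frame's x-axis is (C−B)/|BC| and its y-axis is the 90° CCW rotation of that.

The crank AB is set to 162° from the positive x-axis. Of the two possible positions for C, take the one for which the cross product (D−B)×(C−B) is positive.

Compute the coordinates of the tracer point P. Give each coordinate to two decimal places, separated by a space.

A=(0,0), D=(11.00,0)
B = A + 2.00·(cos162°, sin162°) = (-1.9021, 0.6180)
|BD| = 12.9169
circle(B,8.00) ∩ circle(D,8.00): a=6.4585, h=4.7211
  candidates: C₊=(4.7748,5.0247) cross=60.981; C₋=(4.3231,-4.4066) cross=-60.981
  mode + wants cross > 0 → take C=(4.7748,5.0247) (cross=60.981)
ex = (C−B)/|BC| = (0.8346,0.5508); ey = (-0.5508,0.8346)
P = B + -2.11·ex + 1.62·ey = (-4.5555,0.8079)

-4.56 0.81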